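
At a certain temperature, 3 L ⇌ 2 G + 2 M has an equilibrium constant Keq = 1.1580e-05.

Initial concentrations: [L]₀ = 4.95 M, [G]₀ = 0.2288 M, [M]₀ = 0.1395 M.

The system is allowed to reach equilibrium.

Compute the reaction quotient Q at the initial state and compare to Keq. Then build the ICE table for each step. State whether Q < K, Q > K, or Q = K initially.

Q₀ = 8.3993e-06; Q < K (proceeds forward)

Q₀ = 8.3993e-06 vs Keq = 1.1580e-05 ⇒ Q<K, forward
Step 1:
                  L         G         M
  Initial      4.95    0.2288    0.1395
  Change   -0.02089   0.01392   0.01392
  Equil       4.929    0.2427    0.1534
  solve Keq expr → x = 0.006962; check Q = 1.1580e-05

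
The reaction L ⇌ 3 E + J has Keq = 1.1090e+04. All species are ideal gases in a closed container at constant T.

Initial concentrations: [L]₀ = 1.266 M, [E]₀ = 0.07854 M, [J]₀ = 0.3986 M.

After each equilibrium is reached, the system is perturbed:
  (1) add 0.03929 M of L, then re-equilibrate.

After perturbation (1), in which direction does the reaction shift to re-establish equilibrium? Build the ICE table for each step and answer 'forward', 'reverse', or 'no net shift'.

Q₀ = 1.5254e-04 vs Keq = 1.1090e+04 ⇒ Q<K, forward
Step 1:
                    L           E           J
  Initial       1.266     0.07854      0.3986
  Change       -1.257       3.772       1.257
  Equil      0.008528       3.851       1.656
  solve Keq expr → x = 1.257; check Q = 1.1090e+04
Then add 0.03929 M of L.
Step 2:
                    L           E           J
  Initial     0.04782       3.851       1.656
  Change     -0.03829      0.1149     0.03829
  Equil       0.00953       3.966       1.694
  solve Keq expr → x = 0.03829; check Q = 1.1090e+04

Direction: forward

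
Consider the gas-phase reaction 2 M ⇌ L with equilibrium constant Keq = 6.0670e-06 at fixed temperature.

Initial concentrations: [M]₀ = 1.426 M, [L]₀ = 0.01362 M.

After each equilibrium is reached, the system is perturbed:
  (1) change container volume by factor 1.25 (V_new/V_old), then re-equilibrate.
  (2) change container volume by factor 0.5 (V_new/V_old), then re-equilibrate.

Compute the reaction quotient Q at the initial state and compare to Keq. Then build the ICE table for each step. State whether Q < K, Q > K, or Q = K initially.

Q₀ = 0.006698 vs Keq = 6.0670e-06 ⇒ Q>K, reverse
Step 1:
                   M          L
  Initial      1.426    0.01362
  Change     0.02721   -0.01361
  Equil        1.453 1.2812e-05
  solve Keq expr → x = -0.01361; check Q = 6.0670e-06
Then change container volume by factor 1.25 (V_new/V_old).
Step 2:
                   M          L
  Initial      1.163 1.0250e-05
  Change  4.0999e-06 -2.0499e-06
  Equil        1.163 8.2000e-06
  solve Keq expr → x = -2.0499e-06; check Q = 6.0670e-06
Then change container volume by factor 0.5 (V_new/V_old).
Step 3:
                   M          L
  Initial      2.325 1.6400e-05
  Change  -3.2798e-05 1.6399e-05
  Equil        2.325 3.2799e-05
  solve Keq expr → x = 1.6399e-05; check Q = 6.0670e-06

Q₀ = 0.006698; Q > K (proceeds reverse)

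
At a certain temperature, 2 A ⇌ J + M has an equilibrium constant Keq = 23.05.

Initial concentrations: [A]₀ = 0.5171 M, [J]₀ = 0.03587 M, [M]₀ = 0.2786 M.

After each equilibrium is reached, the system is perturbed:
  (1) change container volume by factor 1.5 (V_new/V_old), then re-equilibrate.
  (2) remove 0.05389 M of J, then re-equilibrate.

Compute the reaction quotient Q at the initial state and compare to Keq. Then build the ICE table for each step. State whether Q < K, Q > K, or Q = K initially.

Q₀ = 0.03737; Q < K (proceeds forward)

Q₀ = 0.03737 vs Keq = 23.05 ⇒ Q<K, forward
Step 1:
                   A          J          M
  I           0.5171    0.03587     0.2786
  C          -0.4424     0.2212     0.2212
  E          0.07466     0.2571     0.4998
  solve Keq expr → x = 0.2212; check Q = 23.05
Then change container volume by factor 1.5 (V_new/V_old).
Step 2:
                   A          J          M
  I          0.04978     0.1714     0.3332
  C                0          0          0
  E          0.04978     0.1714     0.3332
  solve Keq expr → x = 0; check Q = 23.05
Then remove 0.05389 M of J.
Step 3:
                   A          J          M
  I          0.04978     0.1175     0.3332
  C        -0.007656   0.003828   0.003828
  E          0.04212     0.1213      0.337
  solve Keq expr → x = 0.003828; check Q = 23.05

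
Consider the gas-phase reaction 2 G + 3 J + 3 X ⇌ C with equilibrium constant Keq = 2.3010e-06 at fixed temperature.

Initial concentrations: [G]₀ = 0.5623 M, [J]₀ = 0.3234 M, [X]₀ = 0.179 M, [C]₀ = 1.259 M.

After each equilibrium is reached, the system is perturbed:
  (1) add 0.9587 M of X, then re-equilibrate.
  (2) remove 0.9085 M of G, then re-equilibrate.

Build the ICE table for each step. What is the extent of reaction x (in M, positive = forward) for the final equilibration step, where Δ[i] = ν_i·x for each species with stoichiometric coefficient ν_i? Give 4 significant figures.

x = -0.04046 M

Q₀ = 2.0526e+04 vs Keq = 2.3010e-06 ⇒ Q>K, reverse
Step 1:
                   G          J          X          C
  Initial     0.5623     0.3234      0.179      1.259
  Change        2.39      3.585      3.585     -1.195
  Equil        2.953      3.909      3.764    0.06389
  solve Keq expr → x = -1.195; check Q = 2.3010e-06
Then add 0.9587 M of X.
Step 2:
                   G          J          X          C
  Initial      2.953      3.909      4.723    0.06389
  Change    -0.07596    -0.1139    -0.1139    0.03798
  Equil        2.877      3.795      4.609     0.1019
  solve Keq expr → x = 0.03798; check Q = 2.3010e-06
Then remove 0.9085 M of G.
Step 3:
                   G          J          X          C
  Initial      1.968      3.795      4.609     0.1019
  Change     0.08092     0.1214     0.1214   -0.04046
  Equil        2.049      3.916       4.73    0.06142
  solve Keq expr → x = -0.04046; check Q = 2.3010e-06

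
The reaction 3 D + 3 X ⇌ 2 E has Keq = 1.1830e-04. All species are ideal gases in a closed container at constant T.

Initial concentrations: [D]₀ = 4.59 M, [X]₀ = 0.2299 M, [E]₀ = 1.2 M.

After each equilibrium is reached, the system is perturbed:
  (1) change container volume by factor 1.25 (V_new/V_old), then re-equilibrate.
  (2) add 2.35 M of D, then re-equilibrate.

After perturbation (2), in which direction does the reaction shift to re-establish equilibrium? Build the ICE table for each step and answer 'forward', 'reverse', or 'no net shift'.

Direction: forward

Q₀ = 1.225 vs Keq = 1.1830e-04 ⇒ Q>K, reverse
Step 1:
                    D           X           E
  I              4.59      0.2299         1.2
  C             1.338       1.338     -0.8919
  E             5.928       1.568      0.3081
  solve Keq expr → x = -0.4459; check Q = 1.1830e-04
Then change container volume by factor 1.25 (V_new/V_old).
Step 2:
                    D           X           E
  I             4.742       1.254      0.2465
  C           0.09698     0.09698    -0.06465
  E             4.839       1.351      0.1818
  solve Keq expr → x = -0.03233; check Q = 1.1830e-04
Then add 2.35 M of D.
Step 3:
                    D           X           E
  I             7.189       1.351      0.1818
  C           -0.1364     -0.1364     0.09091
  E             7.053       1.215      0.2728
  solve Keq expr → x = 0.04546; check Q = 1.1830e-04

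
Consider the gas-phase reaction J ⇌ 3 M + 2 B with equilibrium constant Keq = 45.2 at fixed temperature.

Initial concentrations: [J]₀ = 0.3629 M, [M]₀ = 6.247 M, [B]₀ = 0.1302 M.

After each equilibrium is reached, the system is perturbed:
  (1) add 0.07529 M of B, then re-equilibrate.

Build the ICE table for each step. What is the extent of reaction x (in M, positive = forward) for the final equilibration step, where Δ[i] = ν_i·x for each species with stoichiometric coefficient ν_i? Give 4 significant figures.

Q₀ = 11.39 vs Keq = 45.2 ⇒ Q<K, forward
Step 1:
                    J           M           B
  init         0.3629       6.247      0.1302
  Δ          -0.05088      0.1526      0.1018
  eq            0.312         6.4       0.232
  solve Keq expr → x = 0.05088; check Q = 45.2
Then add 0.07529 M of B.
Step 2:
                    J           M           B
  init          0.312         6.4      0.3073
  Δ           0.02968    -0.08903    -0.05935
  eq           0.3417       6.311      0.2479
  solve Keq expr → x = -0.02968; check Q = 45.2

x = -0.02968 M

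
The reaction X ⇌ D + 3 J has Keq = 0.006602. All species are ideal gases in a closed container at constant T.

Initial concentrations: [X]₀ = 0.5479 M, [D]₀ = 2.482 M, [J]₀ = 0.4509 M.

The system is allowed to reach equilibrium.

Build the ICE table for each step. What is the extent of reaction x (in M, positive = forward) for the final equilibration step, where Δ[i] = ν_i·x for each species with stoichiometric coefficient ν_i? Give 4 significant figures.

Q₀ = 0.4153 vs Keq = 0.006602 ⇒ Q>K, reverse
Step 1:
                    X           D           J
  init         0.5479       2.482      0.4509
  Δ            0.1095     -0.1095     -0.3286
  eq           0.6574       2.372      0.1223
  solve Keq expr → x = -0.1095; check Q = 0.006602

x = -0.1095 M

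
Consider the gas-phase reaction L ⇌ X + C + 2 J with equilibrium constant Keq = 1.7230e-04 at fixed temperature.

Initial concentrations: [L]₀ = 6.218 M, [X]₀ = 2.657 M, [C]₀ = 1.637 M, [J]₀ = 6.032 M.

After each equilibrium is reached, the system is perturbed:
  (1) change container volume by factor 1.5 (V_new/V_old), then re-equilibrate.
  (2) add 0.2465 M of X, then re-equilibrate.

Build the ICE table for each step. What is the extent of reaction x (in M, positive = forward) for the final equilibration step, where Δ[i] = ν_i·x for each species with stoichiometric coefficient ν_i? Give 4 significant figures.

Q₀ = 25.45 vs Keq = 1.7230e-04 ⇒ Q>K, reverse
Step 1:
                    L           X           C           J
  I             6.218       2.657       1.637       6.032
  C             1.637      -1.637      -1.637      -3.274
  E             7.855        1.02  1.7436e-04       2.758
  solve Keq expr → x = -1.637; check Q = 1.7230e-04
Then change container volume by factor 1.5 (V_new/V_old).
Step 2:
                    L           X           C           J
  I             5.237      0.6801  1.1624e-04       1.839
  C       -2.7566e-04  2.7566e-04  2.7566e-04  5.5131e-04
  E             5.236      0.6804  3.9190e-04       1.839
  solve Keq expr → x = 2.7566e-04; check Q = 1.7230e-04
Then add 0.2465 M of X.
Step 3:
                    L           X           C           J
  I             5.236      0.9269  3.9190e-04       1.839
  C        1.0412e-04 -1.0412e-04 -1.0412e-04 -2.0824e-04
  E             5.236      0.9268  2.8778e-04       1.839
  solve Keq expr → x = -1.0412e-04; check Q = 1.7230e-04

x = -1.0412e-04 M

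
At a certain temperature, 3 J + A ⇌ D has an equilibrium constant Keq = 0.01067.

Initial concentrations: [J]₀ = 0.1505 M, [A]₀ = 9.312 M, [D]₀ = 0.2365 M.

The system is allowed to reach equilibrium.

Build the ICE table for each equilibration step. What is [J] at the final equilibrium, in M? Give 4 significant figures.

[J]_eq = 0.7378 M

Q₀ = 7.45 vs Keq = 0.01067 ⇒ Q>K, reverse
Step 1:
                  J         A         D
  Initial    0.1505     9.312    0.2365
  Change     0.5873    0.1958   -0.1958
  Equil      0.7378     9.508   0.04074
  solve Keq expr → x = -0.1958; check Q = 0.01067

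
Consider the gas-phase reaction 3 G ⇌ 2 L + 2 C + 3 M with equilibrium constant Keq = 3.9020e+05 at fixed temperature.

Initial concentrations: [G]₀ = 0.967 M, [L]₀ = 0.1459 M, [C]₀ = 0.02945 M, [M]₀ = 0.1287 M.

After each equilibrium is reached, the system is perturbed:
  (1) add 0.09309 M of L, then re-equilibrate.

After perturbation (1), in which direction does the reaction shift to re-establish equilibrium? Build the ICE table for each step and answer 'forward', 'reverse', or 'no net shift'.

Direction: reverse

Q₀ = 4.3525e-08 vs Keq = 3.9020e+05 ⇒ Q<K, forward
Step 1:
                    G           L           C           M
  I             0.967      0.1459     0.02945      0.1287
  C           -0.9573      0.6382      0.6382      0.9573
  E          0.009654      0.7841      0.6677       1.086
  solve Keq expr → x = 0.3191; check Q = 3.9020e+05
Then add 0.09309 M of L.
Step 2:
                    G           L           C           M
  I          0.009654      0.8772      0.6677       1.086
  C        7.3375e-04 -4.8917e-04 -4.8917e-04 -7.3375e-04
  E           0.01039      0.8767      0.6672       1.085
  solve Keq expr → x = -2.4458e-04; check Q = 3.9020e+05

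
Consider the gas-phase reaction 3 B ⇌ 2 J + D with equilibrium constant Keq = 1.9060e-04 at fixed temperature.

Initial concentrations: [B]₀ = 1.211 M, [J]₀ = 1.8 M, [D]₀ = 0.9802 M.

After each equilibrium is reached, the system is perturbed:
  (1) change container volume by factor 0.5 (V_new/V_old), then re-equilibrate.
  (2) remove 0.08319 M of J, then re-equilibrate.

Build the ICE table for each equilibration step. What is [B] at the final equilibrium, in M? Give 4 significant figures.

[B]_eq = 7.085 M

Q₀ = 1.788 vs Keq = 1.9060e-04 ⇒ Q>K, reverse
Step 1:
                   B          J          D
  I            1.211        1.8     0.9802
  C            2.376     -1.584    -0.7919
  E            3.587     0.2161     0.1883
  solve Keq expr → x = -0.7919; check Q = 1.9060e-04
Then change container volume by factor 0.5 (V_new/V_old).
Step 2:
                   B          J          D
  I            7.174     0.4323     0.3765
  C                0          0          0
  E            7.174     0.4323     0.3765
  solve Keq expr → x = 0; check Q = 1.9060e-04
Then remove 0.08319 M of J.
Step 3:
                   B          J          D
  I            7.174     0.3491     0.3765
  C         -0.08906    0.05937    0.02969
  E            7.085     0.4085     0.4062
  solve Keq expr → x = 0.02969; check Q = 1.9060e-04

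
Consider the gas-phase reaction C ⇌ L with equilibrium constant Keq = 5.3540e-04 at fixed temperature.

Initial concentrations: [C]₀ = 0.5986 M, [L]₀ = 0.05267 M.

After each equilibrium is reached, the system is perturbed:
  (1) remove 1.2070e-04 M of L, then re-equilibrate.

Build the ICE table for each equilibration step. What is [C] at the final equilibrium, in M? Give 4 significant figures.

Q₀ = 0.08799 vs Keq = 5.3540e-04 ⇒ Q>K, reverse
Step 1:
                  C         L
  init       0.5986   0.05267
  Δ         0.05232  -0.05232
  eq         0.6509 3.4850e-04
  solve Keq expr → x = -0.05232; check Q = 5.3540e-04
Then remove 1.2070e-04 M of L.
Step 2:
                  C         L
  init       0.6509 2.2780e-04
  Δ       -1.2064e-04 1.2064e-04
  eq         0.6508 3.4844e-04
  solve Keq expr → x = 1.2064e-04; check Q = 5.3540e-04

[C]_eq = 0.6508 M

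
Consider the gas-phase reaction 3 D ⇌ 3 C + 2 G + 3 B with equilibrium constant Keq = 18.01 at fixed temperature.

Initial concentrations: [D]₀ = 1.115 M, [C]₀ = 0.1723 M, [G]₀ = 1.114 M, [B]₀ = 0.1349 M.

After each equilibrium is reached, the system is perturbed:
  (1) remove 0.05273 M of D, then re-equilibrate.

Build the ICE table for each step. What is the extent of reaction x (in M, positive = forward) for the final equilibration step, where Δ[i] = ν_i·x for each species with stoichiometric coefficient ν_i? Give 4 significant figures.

Q₀ = 1.1242e-05 vs Keq = 18.01 ⇒ Q<K, forward
Step 1:
                   D          C          G          B
  Initial      1.115     0.1723      1.114     0.1349
  Change      -0.719      0.719     0.4793      0.719
  Equil        0.396     0.8913      1.593     0.8539
  solve Keq expr → x = 0.2397; check Q = 18.01
Then remove 0.05273 M of D.
Step 2:
                   D          C          G          B
  Initial     0.3433     0.8913      1.593     0.8539
  Change     0.02638   -0.02638   -0.01759   -0.02638
  Equil       0.3697     0.8649      1.576     0.8275
  solve Keq expr → x = -0.008795; check Q = 18.01

x = -0.008795 M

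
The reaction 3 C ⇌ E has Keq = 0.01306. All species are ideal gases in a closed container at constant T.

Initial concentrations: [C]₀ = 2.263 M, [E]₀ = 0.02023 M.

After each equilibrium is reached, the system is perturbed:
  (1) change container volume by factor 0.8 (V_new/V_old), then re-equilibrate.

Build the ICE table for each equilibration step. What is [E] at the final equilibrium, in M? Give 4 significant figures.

Q₀ = 0.001746 vs Keq = 0.01306 ⇒ Q<K, forward
Step 1:
                   C          E
  Initial      2.263    0.02023
  Change      -0.256    0.08535
  Equil        2.007     0.1056
  solve Keq expr → x = 0.08535; check Q = 0.01306
Then change container volume by factor 0.8 (V_new/V_old).
Step 2:
                   C          E
  Initial      2.509      0.132
  Change     -0.1309    0.04362
  Equil        2.378     0.1756
  solve Keq expr → x = 0.04362; check Q = 0.01306

[E]_eq = 0.1756 M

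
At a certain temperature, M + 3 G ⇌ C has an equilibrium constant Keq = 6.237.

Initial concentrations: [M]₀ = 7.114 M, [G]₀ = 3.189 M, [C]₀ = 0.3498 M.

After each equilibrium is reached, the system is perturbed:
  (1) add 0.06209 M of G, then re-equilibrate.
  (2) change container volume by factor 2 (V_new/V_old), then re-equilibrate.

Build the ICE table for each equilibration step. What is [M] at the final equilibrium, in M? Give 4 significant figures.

Q₀ = 0.001516 vs Keq = 6.237 ⇒ Q<K, forward
Step 1:
                   M          G          C
  init         7.114      3.189     0.3498
  Δ           -0.955     -2.865      0.955
  eq           6.159     0.3239      1.305
  solve Keq expr → x = 0.955; check Q = 6.237
Then add 0.06209 M of G.
Step 2:
                   M          G          C
  init         6.159      0.386      1.305
  Δ         -0.02003   -0.06009    0.02003
  eq           6.139     0.3259      1.325
  solve Keq expr → x = 0.02003; check Q = 6.237
Then change container volume by factor 2 (V_new/V_old).
Step 3:
                   M          G          C
  init         3.069     0.1629     0.6624
  Δ          0.05088     0.1526   -0.05088
  eq            3.12     0.3156     0.6116
  solve Keq expr → x = -0.05088; check Q = 6.237

[M]_eq = 3.12 M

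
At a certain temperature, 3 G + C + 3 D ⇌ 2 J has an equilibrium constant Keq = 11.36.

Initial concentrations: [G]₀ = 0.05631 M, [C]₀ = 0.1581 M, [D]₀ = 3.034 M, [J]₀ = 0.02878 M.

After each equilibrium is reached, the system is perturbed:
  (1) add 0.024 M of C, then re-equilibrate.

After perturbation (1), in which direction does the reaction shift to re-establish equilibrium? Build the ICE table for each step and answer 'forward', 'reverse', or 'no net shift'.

Q₀ = 1.051 vs Keq = 11.36 ⇒ Q<K, forward
Step 1:
                  G         C         D         J
  init      0.05631    0.1581     3.034   0.02878
  Δ        -0.02201 -0.007337  -0.02201   0.01467
  eq         0.0343    0.1508     3.012   0.04345
  solve Keq expr → x = 0.007337; check Q = 11.36
Then add 0.024 M of C.
Step 2:
                  G         C         D         J
  init       0.0343    0.1748     3.012   0.04345
  Δ       -0.001207 -4.0245e-04 -0.001207 8.0490e-04
  eq        0.03309    0.1744     3.011   0.04426
  solve Keq expr → x = 4.0245e-04; check Q = 11.36

Direction: forward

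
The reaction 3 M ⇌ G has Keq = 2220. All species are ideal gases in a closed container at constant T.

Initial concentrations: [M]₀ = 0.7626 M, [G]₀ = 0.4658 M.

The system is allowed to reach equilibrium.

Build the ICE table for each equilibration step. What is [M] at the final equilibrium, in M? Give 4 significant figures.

[M]_eq = 0.06798 M

Q₀ = 1.05 vs Keq = 2220 ⇒ Q<K, forward
Step 1:
                    M           G
  init         0.7626      0.4658
  Δ           -0.6946      0.2315
  eq          0.06798      0.6973
  solve Keq expr → x = 0.2315; check Q = 2220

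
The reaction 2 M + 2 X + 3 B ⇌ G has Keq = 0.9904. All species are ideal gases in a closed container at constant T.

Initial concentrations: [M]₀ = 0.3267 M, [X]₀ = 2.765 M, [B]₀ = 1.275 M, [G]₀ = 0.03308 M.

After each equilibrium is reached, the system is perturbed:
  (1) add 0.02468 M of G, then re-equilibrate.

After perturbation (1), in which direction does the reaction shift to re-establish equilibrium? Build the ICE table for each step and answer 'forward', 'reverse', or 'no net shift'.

Direction: reverse

Q₀ = 0.01956 vs Keq = 0.9904 ⇒ Q<K, forward
Step 1:
                   M          X          B          G
  I           0.3267      2.765      1.275    0.03308
  C          -0.1869    -0.1869    -0.2804    0.09346
  E           0.1398      2.578     0.9946     0.1265
  solve Keq expr → x = 0.09346; check Q = 0.9904
Then add 0.02468 M of G.
Step 2:
                   M          X          B          G
  I           0.1398      2.578     0.9946     0.1512
  C         0.007904   0.007904    0.01186  -0.003952
  E           0.1477      2.586      1.006     0.1473
  solve Keq expr → x = -0.003952; check Q = 0.9904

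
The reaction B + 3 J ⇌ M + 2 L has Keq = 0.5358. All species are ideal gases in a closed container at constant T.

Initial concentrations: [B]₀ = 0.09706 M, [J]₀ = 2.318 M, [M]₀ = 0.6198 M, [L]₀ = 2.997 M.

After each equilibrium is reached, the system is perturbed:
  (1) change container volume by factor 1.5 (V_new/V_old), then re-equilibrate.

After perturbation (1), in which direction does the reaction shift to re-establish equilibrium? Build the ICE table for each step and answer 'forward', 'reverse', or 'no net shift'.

Direction: reverse

Q₀ = 4.605 vs Keq = 0.5358 ⇒ Q>K, reverse
Step 1:
                   B          J          M          L
  Initial    0.09706      2.318     0.6198      2.997
  Change      0.1682     0.5047    -0.1682    -0.3364
  Equil       0.2653      2.823     0.4516      2.661
  solve Keq expr → x = -0.1682; check Q = 0.5358
Then change container volume by factor 1.5 (V_new/V_old).
Step 2:
                   B          J          M          L
  Initial     0.1769      1.882     0.3011      1.774
  Change     0.02578    0.07735   -0.02578   -0.05156
  Equil       0.2026      1.959     0.2753      1.722
  solve Keq expr → x = -0.02578; check Q = 0.5358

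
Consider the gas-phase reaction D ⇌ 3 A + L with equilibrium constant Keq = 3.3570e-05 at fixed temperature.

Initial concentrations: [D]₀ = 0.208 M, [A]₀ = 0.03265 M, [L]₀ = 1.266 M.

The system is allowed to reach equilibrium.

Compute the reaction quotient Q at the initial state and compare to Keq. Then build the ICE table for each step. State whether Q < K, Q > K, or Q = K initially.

Q₀ = 2.1185e-04 vs Keq = 3.3570e-05 ⇒ Q>K, reverse
Step 1:
                   D          A          L
  Initial      0.208    0.03265      1.266
  Change     0.00494   -0.01482   -0.00494
  Equil       0.2129    0.01783      1.261
  solve Keq expr → x = -0.00494; check Q = 3.3570e-05

Q₀ = 2.1185e-04; Q > K (proceeds reverse)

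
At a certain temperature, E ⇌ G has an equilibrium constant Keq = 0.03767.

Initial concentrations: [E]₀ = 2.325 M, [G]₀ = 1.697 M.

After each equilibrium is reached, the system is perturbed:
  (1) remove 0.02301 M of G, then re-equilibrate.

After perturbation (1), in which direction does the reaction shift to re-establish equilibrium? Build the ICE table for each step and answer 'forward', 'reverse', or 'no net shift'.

Direction: forward

Q₀ = 0.7299 vs Keq = 0.03767 ⇒ Q>K, reverse
Step 1:
                   E          G
  I            2.325      1.697
  C            1.551     -1.551
  E            3.876      0.146
  solve Keq expr → x = -1.551; check Q = 0.03767
Then remove 0.02301 M of G.
Step 2:
                   E          G
  I            3.876      0.123
  C         -0.02217    0.02217
  E            3.854     0.1452
  solve Keq expr → x = 0.02217; check Q = 0.03767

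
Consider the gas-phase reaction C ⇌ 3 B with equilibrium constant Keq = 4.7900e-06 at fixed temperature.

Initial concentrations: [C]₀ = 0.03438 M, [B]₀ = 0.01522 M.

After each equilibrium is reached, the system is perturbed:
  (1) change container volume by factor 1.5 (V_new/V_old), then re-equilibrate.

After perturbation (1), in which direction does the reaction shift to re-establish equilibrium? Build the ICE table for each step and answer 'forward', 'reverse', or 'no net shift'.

Direction: forward

Q₀ = 1.0255e-04 vs Keq = 4.7900e-06 ⇒ Q>K, reverse
Step 1:
                   C          B
  Initial    0.03438    0.01522
  Change    0.003191  -0.009574
  Equil      0.03757   0.005646
  solve Keq expr → x = -0.003191; check Q = 4.7900e-06
Then change container volume by factor 1.5 (V_new/V_old).
Step 2:
                   C          B
  Initial    0.02505   0.003764
  Change  -3.8102e-04   0.001143
  Equil      0.02467   0.004907
  solve Keq expr → x = 3.8102e-04; check Q = 4.7900e-06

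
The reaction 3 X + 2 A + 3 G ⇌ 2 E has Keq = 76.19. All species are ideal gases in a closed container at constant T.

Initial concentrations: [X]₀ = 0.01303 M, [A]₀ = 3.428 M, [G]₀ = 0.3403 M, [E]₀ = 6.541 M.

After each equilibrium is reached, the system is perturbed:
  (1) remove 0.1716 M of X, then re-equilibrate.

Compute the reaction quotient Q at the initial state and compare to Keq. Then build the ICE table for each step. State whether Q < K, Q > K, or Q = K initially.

Q₀ = 4.1763e+07 vs Keq = 76.19 ⇒ Q>K, reverse
Step 1:
                  X         A         G         E
  Initial   0.01303     3.428    0.3403     6.541
  Change     0.4242    0.2828    0.4242   -0.2828
  Equil      0.4372     3.711    0.7645     6.258
  solve Keq expr → x = -0.1414; check Q = 76.19
Then remove 0.1716 M of X.
Step 2:
                  X         A         G         E
  Initial    0.2656     3.711    0.7645     6.258
  Change     0.1091   0.07275    0.1091  -0.07275
  Equil      0.3747     3.784    0.8736     6.185
  solve Keq expr → x = -0.03638; check Q = 76.19

Q₀ = 4.1763e+07; Q > K (proceeds reverse)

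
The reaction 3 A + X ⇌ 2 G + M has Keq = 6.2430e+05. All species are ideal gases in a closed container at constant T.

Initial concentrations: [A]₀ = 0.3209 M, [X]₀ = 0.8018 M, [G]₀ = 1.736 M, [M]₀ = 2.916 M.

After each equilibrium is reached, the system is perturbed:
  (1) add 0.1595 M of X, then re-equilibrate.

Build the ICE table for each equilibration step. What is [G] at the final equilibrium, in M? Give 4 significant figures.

[G]_eq = 1.932 M

Q₀ = 331.7 vs Keq = 6.2430e+05 ⇒ Q<K, forward
Step 1:
                  A         X         G         M
  init       0.3209    0.8018     1.736     2.916
  Δ         -0.2915  -0.09715    0.1943   0.09715
  eq        0.02944    0.7046      1.93     3.013
  solve Keq expr → x = 0.09715; check Q = 6.2430e+05
Then add 0.1595 M of X.
Step 2:
                  A         X         G         M
  init      0.02944    0.8641      1.93     3.013
  Δ       -0.001915 -6.3836e-04  0.001277 6.3836e-04
  eq        0.02753    0.8635     1.932     3.014
  solve Keq expr → x = 6.3836e-04; check Q = 6.2430e+05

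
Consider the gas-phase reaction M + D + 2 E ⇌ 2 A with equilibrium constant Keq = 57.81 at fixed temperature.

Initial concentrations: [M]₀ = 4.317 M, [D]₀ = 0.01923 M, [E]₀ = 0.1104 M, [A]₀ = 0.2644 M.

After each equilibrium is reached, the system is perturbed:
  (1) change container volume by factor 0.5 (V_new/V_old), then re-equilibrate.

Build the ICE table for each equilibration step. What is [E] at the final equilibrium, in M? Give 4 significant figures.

Q₀ = 69.09 vs Keq = 57.81 ⇒ Q>K, reverse
Step 1:
                  M         D         E         A
  I           4.317   0.01923    0.1104    0.2644
  C        0.001767  0.001767  0.003534 -0.003534
  E           4.319     0.021    0.1139    0.2609
  solve Keq expr → x = -0.001767; check Q = 57.81
Then change container volume by factor 0.5 (V_new/V_old).
Step 2:
                  M         D         E         A
  I           8.638   0.04199    0.2279    0.5217
  C        -0.02263  -0.02263  -0.04527   0.04527
  E           8.615   0.01936    0.1826     0.567
  solve Keq expr → x = 0.02263; check Q = 57.81

[E]_eq = 0.1826 M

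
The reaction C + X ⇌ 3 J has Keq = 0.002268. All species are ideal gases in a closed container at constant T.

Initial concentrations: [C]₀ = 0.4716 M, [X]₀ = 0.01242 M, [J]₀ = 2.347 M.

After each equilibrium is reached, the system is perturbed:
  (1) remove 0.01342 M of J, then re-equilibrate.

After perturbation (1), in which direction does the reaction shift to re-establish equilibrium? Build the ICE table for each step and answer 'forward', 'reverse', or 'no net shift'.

Q₀ = 2207 vs Keq = 0.002268 ⇒ Q>K, reverse
Step 1:
                  C         X         J
  Initial    0.4716   0.01242     2.347
  Change     0.7399    0.7399     -2.22
  Equil       1.211    0.7523    0.1274
  solve Keq expr → x = -0.7399; check Q = 0.002268
Then remove 0.01342 M of J.
Step 2:
                  C         X         J
  Initial     1.211    0.7523     0.114
  Change  -0.004341 -0.004341   0.01302
  Equil       1.207     0.748     0.127
  solve Keq expr → x = 0.004341; check Q = 0.002268

Direction: forward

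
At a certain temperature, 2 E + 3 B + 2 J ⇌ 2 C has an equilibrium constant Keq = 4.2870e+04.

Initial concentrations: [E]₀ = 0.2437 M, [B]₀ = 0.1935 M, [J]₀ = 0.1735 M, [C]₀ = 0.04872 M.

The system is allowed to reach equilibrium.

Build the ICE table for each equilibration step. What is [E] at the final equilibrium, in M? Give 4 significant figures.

[E]_eq = 0.1777 M

Q₀ = 183.3 vs Keq = 4.2870e+04 ⇒ Q<K, forward
Step 1:
                   E          B          J          C
  I           0.2437     0.1935     0.1735    0.04872
  C         -0.06603   -0.09905   -0.06603    0.06603
  E           0.1777    0.09445     0.1075     0.1148
  solve Keq expr → x = 0.03302; check Q = 4.2870e+04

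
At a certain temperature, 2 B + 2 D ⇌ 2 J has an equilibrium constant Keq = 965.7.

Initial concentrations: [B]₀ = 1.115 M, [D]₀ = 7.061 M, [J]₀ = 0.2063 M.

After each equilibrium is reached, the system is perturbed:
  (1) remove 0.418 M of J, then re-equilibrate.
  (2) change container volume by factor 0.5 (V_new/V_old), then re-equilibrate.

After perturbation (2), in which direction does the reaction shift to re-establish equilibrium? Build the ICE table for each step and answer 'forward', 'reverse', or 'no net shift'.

Q₀ = 6.8662e-04 vs Keq = 965.7 ⇒ Q<K, forward
Step 1:
                    B           D           J
  I             1.115       7.061      0.2063
  C            -1.108      -1.108       1.108
  E          0.007104       5.953       1.314
  solve Keq expr → x = 0.5539; check Q = 965.7
Then remove 0.418 M of J.
Step 2:
                    B           D           J
  I          0.007104       5.953      0.8962
  C         -0.002246   -0.002246    0.002246
  E          0.004858       5.951      0.8984
  solve Keq expr → x = 0.001123; check Q = 965.7
Then change container volume by factor 0.5 (V_new/V_old).
Step 3:
                    B           D           J
  I          0.009717        11.9       1.797
  C         -0.004843   -0.004843    0.004843
  E          0.004873        11.9       1.802
  solve Keq expr → x = 0.002422; check Q = 965.7

Direction: forward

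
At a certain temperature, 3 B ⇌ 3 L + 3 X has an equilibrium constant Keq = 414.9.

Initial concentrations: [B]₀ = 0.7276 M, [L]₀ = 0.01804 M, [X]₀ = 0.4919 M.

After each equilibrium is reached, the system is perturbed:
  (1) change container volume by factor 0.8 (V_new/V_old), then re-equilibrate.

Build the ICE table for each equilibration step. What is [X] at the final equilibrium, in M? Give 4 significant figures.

[X]_eq = 1.379 M

Q₀ = 1.8141e-06 vs Keq = 414.9 ⇒ Q<K, forward
Step 1:
                    B           L           X
  I            0.7276     0.01804      0.4919
  C           -0.6301      0.6301      0.6301
  E            0.0975      0.6481       1.122
  solve Keq expr → x = 0.21; check Q = 414.9
Then change container volume by factor 0.8 (V_new/V_old).
Step 2:
                    B           L           X
  I            0.1219      0.8102       1.402
  C           0.02356    -0.02356    -0.02356
  E            0.1454      0.7866       1.379
  solve Keq expr → x = -0.007852; check Q = 414.9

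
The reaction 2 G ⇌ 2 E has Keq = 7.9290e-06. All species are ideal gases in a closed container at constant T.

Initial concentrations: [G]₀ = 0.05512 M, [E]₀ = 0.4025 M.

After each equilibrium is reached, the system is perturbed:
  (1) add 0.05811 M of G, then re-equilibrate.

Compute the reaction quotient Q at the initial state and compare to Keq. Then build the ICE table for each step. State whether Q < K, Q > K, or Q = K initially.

Q₀ = 53.32; Q > K (proceeds reverse)

Q₀ = 53.32 vs Keq = 7.9290e-06 ⇒ Q>K, reverse
Step 1:
                  G         E
  init      0.05512    0.4025
  Δ          0.4012   -0.4012
  eq         0.4563  0.001285
  solve Keq expr → x = -0.2006; check Q = 7.9290e-06
Then add 0.05811 M of G.
Step 2:
                  G         E
  init       0.5144  0.001285
  Δ       -1.6317e-04 1.6317e-04
  eq         0.5143  0.001448
  solve Keq expr → x = 8.1585e-05; check Q = 7.9290e-06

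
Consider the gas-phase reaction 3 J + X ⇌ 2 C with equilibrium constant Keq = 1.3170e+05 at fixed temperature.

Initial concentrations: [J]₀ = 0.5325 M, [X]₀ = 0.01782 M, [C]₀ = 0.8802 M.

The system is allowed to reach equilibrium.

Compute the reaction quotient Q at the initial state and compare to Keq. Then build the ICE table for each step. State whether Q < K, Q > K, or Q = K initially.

Q₀ = 287.9 vs Keq = 1.3170e+05 ⇒ Q<K, forward
Step 1:
                   J          X          C
  init        0.5325    0.01782     0.8802
  Δ         -0.05329   -0.01776    0.03552
  eq          0.4792 5.7857e-05     0.9157
  solve Keq expr → x = 0.01776; check Q = 1.3170e+05

Q₀ = 287.9; Q < K (proceeds forward)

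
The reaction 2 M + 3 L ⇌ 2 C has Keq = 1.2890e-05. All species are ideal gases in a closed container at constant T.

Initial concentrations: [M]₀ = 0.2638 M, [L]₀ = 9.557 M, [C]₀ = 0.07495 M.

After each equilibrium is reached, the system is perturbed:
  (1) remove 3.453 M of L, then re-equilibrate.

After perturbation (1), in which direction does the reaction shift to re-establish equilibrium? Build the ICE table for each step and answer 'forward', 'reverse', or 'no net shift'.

Direction: reverse

Q₀ = 9.2476e-05 vs Keq = 1.2890e-05 ⇒ Q>K, reverse
Step 1:
                  M         L         C
  init       0.2638     9.557   0.07495
  Δ         0.04217   0.06326  -0.04217
  eq          0.306      9.62   0.03278
  solve Keq expr → x = -0.02109; check Q = 1.2890e-05
Then remove 3.453 M of L.
Step 2:
                  M         L         C
  init        0.306     6.167   0.03278
  Δ         0.01503   0.02255  -0.01503
  eq          0.321      6.19   0.01775
  solve Keq expr → x = -0.007515; check Q = 1.2890e-05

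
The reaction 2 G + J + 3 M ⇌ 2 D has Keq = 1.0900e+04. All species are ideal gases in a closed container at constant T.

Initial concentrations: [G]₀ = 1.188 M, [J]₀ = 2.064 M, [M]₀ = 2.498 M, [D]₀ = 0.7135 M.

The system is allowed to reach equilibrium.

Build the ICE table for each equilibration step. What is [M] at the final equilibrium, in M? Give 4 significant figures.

[M]_eq = 0.7501 M

Q₀ = 0.01121 vs Keq = 1.0900e+04 ⇒ Q<K, forward
Step 1:
                   G          J          M          D
  Initial      1.188      2.064      2.498     0.7135
  Change      -1.165    -0.5826     -1.748      1.165
  Equil      0.02276      1.481     0.7501      1.879
  solve Keq expr → x = 0.5826; check Q = 1.0900e+04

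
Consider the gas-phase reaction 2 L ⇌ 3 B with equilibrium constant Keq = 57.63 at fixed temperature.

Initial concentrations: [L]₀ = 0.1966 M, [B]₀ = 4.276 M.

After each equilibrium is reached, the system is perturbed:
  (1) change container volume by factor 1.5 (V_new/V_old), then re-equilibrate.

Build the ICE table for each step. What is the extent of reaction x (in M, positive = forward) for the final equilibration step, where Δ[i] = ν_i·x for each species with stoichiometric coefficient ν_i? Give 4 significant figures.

Q₀ = 2023 vs Keq = 57.63 ⇒ Q>K, reverse
Step 1:
                    L           B
  init         0.1966       4.276
  Δ            0.6133     -0.9199
  eq           0.8099       3.356
  solve Keq expr → x = -0.3066; check Q = 57.63
Then change container volume by factor 1.5 (V_new/V_old).
Step 2:
                    L           B
  init         0.5399       2.237
  Δ          -0.06841      0.1026
  eq           0.4715        2.34
  solve Keq expr → x = 0.0342; check Q = 57.63

x = 0.0342 M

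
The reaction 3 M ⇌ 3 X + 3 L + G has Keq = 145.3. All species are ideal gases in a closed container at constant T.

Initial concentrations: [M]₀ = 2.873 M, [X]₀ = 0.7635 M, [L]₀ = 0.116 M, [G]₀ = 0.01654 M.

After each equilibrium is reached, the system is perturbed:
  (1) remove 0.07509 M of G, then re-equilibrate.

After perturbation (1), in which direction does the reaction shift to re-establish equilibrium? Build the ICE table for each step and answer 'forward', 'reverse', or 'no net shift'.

Q₀ = 4.8454e-07 vs Keq = 145.3 ⇒ Q<K, forward
Step 1:
                    M           X           L           G
  Initial       2.873      0.7635       0.116     0.01654
  Change       -1.946       1.946       1.946      0.6485
  Equil        0.9274       2.709       2.062      0.6651
  solve Keq expr → x = 0.6485; check Q = 145.3
Then remove 0.07509 M of G.
Step 2:
                    M           X           L           G
  Initial      0.9274       2.709       2.062        0.59
  Change     -0.01877     0.01877     0.01877    0.006257
  Equil        0.9086       2.728        2.08      0.5963
  solve Keq expr → x = 0.006257; check Q = 145.3

Direction: forward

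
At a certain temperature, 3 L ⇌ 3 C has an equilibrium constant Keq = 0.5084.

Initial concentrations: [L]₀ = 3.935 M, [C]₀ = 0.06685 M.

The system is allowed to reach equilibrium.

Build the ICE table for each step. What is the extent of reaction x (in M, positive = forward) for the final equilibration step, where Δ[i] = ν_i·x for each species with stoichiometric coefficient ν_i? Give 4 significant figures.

Q₀ = 4.9031e-06 vs Keq = 0.5084 ⇒ Q<K, forward
Step 1:
                  L         C
  Initial     3.935   0.06685
  Change     -1.709     1.709
  Equil       2.226     1.776
  solve Keq expr → x = 0.5698; check Q = 0.5084

x = 0.5698 M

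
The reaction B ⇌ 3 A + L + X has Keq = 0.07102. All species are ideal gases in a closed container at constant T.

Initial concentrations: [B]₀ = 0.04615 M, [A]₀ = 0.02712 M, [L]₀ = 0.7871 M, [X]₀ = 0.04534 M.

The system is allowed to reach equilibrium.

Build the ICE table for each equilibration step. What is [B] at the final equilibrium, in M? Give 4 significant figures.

Q₀ = 1.5424e-05 vs Keq = 0.07102 ⇒ Q<K, forward
Step 1:
                  B         A         L         X
  init      0.04615   0.02712    0.7871   0.04534
  Δ        -0.04239    0.1272   0.04239   0.04239
  eq       0.003763    0.1543    0.8295   0.08773
  solve Keq expr → x = 0.04239; check Q = 0.07102

[B]_eq = 0.003763 M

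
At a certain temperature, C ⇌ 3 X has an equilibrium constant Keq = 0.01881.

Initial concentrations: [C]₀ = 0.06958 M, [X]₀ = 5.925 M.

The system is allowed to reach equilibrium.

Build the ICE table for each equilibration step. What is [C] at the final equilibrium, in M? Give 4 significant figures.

Q₀ = 2989 vs Keq = 0.01881 ⇒ Q>K, reverse
Step 1:
                  C         X
  I         0.06958     5.925
  C           1.865    -5.594
  E           1.934    0.3314
  solve Keq expr → x = -1.865; check Q = 0.01881

[C]_eq = 1.934 M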